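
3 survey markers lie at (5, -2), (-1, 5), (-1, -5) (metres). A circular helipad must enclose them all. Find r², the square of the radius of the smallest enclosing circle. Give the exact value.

Call the three points A, B, C in the order given.
Side lengths²: AB² = 85, AC² = 45, BC² = 100.
Since BC² = 100 < 85 + 45 = 130, the triangle is acute, so the smallest enclosing circle is the circumcircle.
Circumcentre = (0.25, 0), r² = 26.5625.

26.5625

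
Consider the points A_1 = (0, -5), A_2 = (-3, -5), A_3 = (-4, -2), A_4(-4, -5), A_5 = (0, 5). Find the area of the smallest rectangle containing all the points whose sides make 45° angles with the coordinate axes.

70

In coordinates u = x + y, v = x − y the rectangle is axis-aligned; the map (x,y)→(u,v) scales areas by 2.
u-values: -5, -8, -6, -9, 5; range = 5 − (-9) = 14.
v-values: 5, 2, -2, 1, -5; range = 5 − (-5) = 10.
Area = (14 × 10) / 2 = 70.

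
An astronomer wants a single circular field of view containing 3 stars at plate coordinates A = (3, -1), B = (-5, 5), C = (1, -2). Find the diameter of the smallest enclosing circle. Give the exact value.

10

Side lengths²: AB² = 100, AC² = 5, BC² = 85.
Since AB² = 100 ≥ 85 + 5 = 90, the angle opposite AB is not acute, so the smallest enclosing circle has AB as diameter.
Centre = midpoint of AB = (-1, 2), r² = 100/4 = 25.
Diameter = 2r = 2√25 = 10.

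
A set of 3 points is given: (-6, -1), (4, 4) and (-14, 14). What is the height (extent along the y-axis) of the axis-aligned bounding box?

15

max y = 14, min y = -1, so height = 15.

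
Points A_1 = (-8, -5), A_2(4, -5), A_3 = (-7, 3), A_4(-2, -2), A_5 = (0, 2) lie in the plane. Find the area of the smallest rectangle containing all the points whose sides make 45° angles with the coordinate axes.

142.5

In coordinates u = x + y, v = x − y the rectangle is axis-aligned; the map (x,y)→(u,v) scales areas by 2.
u-values: -13, -1, -4, -4, 2; range = 2 − (-13) = 15.
v-values: -3, 9, -10, 0, -2; range = 9 − (-10) = 19.
Area = (15 × 19) / 2 = 142.5.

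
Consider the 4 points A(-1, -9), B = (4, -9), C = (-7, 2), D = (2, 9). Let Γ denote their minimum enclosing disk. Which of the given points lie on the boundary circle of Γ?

A, B, D

The minimum enclosing circle is determined by three boundary points: A, B, D.
Their circumcentre is (1.5, -1/6) with r² = 1517/18.
The farthest remaining point C is at distance² 1385/18 ≤ 1517/18.
The points at distance exactly r from the centre are A, B, D — 3 points.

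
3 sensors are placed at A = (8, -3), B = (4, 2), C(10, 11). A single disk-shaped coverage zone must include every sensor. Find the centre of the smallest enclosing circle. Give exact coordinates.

(9, 4)

Side lengths²: AB² = 41, AC² = 200, BC² = 117.
Since AC² = 200 ≥ 117 + 41 = 158, the angle opposite AC is not acute, so the smallest enclosing circle has AC as diameter.
Centre = midpoint of AC = (9, 4), r² = 200/4 = 50.
Centre = (9, 4).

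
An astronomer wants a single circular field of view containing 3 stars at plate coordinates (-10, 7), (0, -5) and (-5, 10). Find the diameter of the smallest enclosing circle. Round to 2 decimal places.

16.00

Call the three points A, B, C in the order given.
Side lengths²: AB² = 244, AC² = 34, BC² = 250.
Since BC² = 250 < 244 + 34 = 278, the triangle is acute, so the smallest enclosing circle is the circumcircle.
Circumcentre = (-11/3, 19/9), r² = 5185/81.
Diameter = 2r = 2√(5185/81) ≈ 16.00.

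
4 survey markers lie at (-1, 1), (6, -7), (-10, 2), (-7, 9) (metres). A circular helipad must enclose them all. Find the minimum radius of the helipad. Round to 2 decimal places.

A smallest enclosing disk is always determined by at most three of the input points on its boundary.
The farthest pair is (6, -7)–(-7, 9) with squared distance 425. The circle on this segment as diameter has centre (-0.5, 1) and r² = 425/4 = 106.25.
Check (-1, 1): distance² to centre = 0.25 ≤ 106.25, so it lies inside.
All remaining points lie in this disk, and no smaller disk contains both endpoints, so this is the minimum enclosing circle.
r = √(106.25) ≈ 10.31.

10.31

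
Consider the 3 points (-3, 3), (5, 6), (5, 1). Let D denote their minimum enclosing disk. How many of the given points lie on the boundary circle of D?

3

Call the three points A, B, C in the order given.
Side lengths²: AB² = 73, AC² = 68, BC² = 25.
Since AB² = 73 < 68 + 25 = 93, the triangle is acute, so the smallest enclosing circle is the circumcircle.
Circumcentre = (1.375, 3.5), r² = 19.390625.
The points at distance exactly r from the centre are (-3, 3), (5, 6), (5, 1) — 3 points.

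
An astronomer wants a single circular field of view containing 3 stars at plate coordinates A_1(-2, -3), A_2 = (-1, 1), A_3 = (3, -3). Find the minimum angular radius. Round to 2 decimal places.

Side lengths²: A_1A_2² = 17, A_1A_3² = 25, A_2A_3² = 32.
Since A_2A_3² = 32 < 25 + 17 = 42, the triangle is acute, so the smallest enclosing circle is the circumcircle.
Circumcentre = (0.5, -1.5), r² = 8.5.
r = √(8.5) ≈ 2.92.

2.92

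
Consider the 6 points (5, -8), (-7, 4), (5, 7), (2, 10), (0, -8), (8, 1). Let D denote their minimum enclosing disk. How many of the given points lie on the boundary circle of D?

3

The minimum enclosing circle is determined by three boundary points: (5, -8), (-7, 4), (2, 10).
Their circumcentre is (1.7, 0.7) with r² = 86.58.
The farthest remaining point (0, -8) is at distance² 78.58 ≤ 86.58.
The points at distance exactly r from the centre are (5, -8), (-7, 4), (2, 10) — 3 points.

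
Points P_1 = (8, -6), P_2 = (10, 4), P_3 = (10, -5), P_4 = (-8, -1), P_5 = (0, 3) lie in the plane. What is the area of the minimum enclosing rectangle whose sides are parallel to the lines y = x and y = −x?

253

In coordinates u = x + y, v = x − y the rectangle is axis-aligned; the map (x,y)→(u,v) scales areas by 2.
u-values: 2, 14, 5, -9, 3; range = 14 − (-9) = 23.
v-values: 14, 6, 15, -7, -3; range = 15 − (-7) = 22.
Area = (23 × 22) / 2 = 253.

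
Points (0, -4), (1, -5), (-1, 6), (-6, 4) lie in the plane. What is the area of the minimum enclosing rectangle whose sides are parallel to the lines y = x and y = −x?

In coordinates u = x + y, v = x − y the rectangle is axis-aligned; the map (x,y)→(u,v) scales areas by 2.
u-values: -4, -4, 5, -2; range = 5 − (-4) = 9.
v-values: 4, 6, -7, -10; range = 6 − (-10) = 16.
Area = (9 × 16) / 2 = 72.

72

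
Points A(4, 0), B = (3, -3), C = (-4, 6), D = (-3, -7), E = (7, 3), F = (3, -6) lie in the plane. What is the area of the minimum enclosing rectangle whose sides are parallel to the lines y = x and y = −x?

In coordinates u = x + y, v = x − y the rectangle is axis-aligned; the map (x,y)→(u,v) scales areas by 2.
u-values: 4, 0, 2, -10, 10, -3; range = 10 − (-10) = 20.
v-values: 4, 6, -10, 4, 4, 9; range = 9 − (-10) = 19.
Area = (20 × 19) / 2 = 190.

190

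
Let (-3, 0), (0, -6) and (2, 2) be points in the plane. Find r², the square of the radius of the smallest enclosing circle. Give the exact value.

Call the three points A, B, C in the order given.
Side lengths²: AB² = 45, AC² = 29, BC² = 68.
Since BC² = 68 < 45 + 29 = 74, the triangle is acute, so the smallest enclosing circle is the circumcircle.
Circumcentre = (2/3, -23/12), r² = 2465/144.

2465/144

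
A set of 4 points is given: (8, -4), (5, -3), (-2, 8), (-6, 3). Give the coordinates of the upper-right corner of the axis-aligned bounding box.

x-range [-6, 8], y-range [-4, 8].
The upper-right corner is (8, 8).

(8, 8)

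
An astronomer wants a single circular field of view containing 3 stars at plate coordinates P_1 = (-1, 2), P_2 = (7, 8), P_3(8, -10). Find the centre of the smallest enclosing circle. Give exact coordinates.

Side lengths²: P_1P_2² = 100, P_1P_3² = 225, P_2P_3² = 325.
Since P_2P_3² = 325 ≥ 225 + 100 = 325, the angle opposite P_2P_3 is not acute, so the smallest enclosing circle has P_2P_3 as diameter.
Centre = midpoint of P_2P_3 = (7.5, -1), r² = 325/4 = 81.25.
Centre = (7.5, -1).

(7.5, -1)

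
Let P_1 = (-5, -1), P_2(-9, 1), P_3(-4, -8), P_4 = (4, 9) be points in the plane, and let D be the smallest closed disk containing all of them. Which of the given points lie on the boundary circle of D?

The farthest pair is P_3–P_4 with squared distance 353. The circle on this segment as diameter has centre (0, 0.5) and r² = 353/4 = 88.25.
Check P_1: distance² to centre = 27.25 ≤ 88.25, so it lies inside.
All remaining points lie in this disk, and no smaller disk contains both endpoints, so this is the minimum enclosing circle.
The points at distance exactly r from the centre are P_3, P_4 — 2 points.

P_3, P_4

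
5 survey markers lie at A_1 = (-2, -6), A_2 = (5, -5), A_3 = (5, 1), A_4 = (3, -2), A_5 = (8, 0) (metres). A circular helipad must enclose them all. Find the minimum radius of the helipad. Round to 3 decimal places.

5.831

The minimum enclosing circle of a finite set is fixed by two of the points (as a diameter) or three (as a circumcircle).
The farthest pair is A_1–A_5 with squared distance 136. The circle on this segment as diameter has centre (3, -3) and r² = 136/4 = 34.
Check A_2: distance² to centre = 8 ≤ 34, so it lies inside.
All remaining points lie in this disk, and no smaller disk contains both endpoints, so this is the minimum enclosing circle.
r = √34 ≈ 5.831.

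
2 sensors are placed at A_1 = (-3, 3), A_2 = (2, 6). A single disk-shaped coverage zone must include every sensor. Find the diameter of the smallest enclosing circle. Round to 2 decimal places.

The smallest circle enclosing two points has them as diameter endpoints.
Centre = midpoint = (-0.5, 4.5); r² = |A_1A_2|²/4 = 34/4 = 8.5.
Diameter = 2r = 2√(8.5) ≈ 5.83.

5.83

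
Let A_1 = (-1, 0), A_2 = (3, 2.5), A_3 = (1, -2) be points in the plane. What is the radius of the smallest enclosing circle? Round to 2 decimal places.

2.53

Side lengths²: A_1A_2² = 22.25, A_1A_3² = 8, A_2A_3² = 24.25.
Since A_2A_3² = 24.25 < 22.25 + 8 = 30.25, the triangle is acute, so the smallest enclosing circle is the circumcircle.
Circumcentre = (77/52, 25/52), r² = 8633/1352.
r = √(8633/1352) ≈ 2.53.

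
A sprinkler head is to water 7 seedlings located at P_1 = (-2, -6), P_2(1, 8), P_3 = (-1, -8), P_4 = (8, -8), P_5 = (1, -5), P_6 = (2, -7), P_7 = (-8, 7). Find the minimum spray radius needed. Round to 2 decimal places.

The farthest pair is P_4–P_7 with squared distance 481. The circle on this segment as diameter has centre (0, -0.5) and r² = 481/4 = 120.25.
Check P_1: distance² to centre = 34.25 ≤ 120.25, so it lies inside.
All remaining points lie in this disk, and no smaller disk contains both endpoints, so this is the minimum enclosing circle.
r = √(120.25) ≈ 10.97.

10.97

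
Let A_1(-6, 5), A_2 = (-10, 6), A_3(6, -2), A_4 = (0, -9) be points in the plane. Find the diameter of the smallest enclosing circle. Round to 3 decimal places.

The minimum enclosing circle of a finite set is fixed by two of the points (as a diameter) or three (as a circumcircle).
The minimum enclosing circle is determined by three boundary points: A_2, A_3, A_4.
Their circumcentre is (-3.125, -0.25) with r² = 86.328125.
The farthest remaining point A_1 is at distance² 35.828125 ≤ 86.328125.
Diameter = 2r = 2√(86.328125) ≈ 18.583.

18.583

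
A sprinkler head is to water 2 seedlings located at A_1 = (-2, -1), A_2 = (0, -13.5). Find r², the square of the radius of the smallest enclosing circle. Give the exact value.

The smallest circle enclosing two points has them as diameter endpoints.
Centre = midpoint = (-1, -7.25); r² = |A_1A_2|²/4 = 160.25/4 = 40.0625.

40.0625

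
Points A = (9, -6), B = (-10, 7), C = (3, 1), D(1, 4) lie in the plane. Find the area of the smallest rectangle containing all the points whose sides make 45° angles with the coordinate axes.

128

In coordinates u = x + y, v = x − y the rectangle is axis-aligned; the map (x,y)→(u,v) scales areas by 2.
u-values: 3, -3, 4, 5; range = 5 − (-3) = 8.
v-values: 15, -17, 2, -3; range = 15 − (-17) = 32.
Area = (8 × 32) / 2 = 128.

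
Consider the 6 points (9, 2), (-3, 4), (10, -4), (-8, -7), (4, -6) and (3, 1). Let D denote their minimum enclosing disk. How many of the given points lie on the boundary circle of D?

A smallest enclosing disk is always determined by at most three of the input points on its boundary.
The farthest pair is (9, 2)–(-8, -7) with squared distance 370. The circle on this segment as diameter has centre (0.5, -2.5) and r² = 370/4 = 92.5.
Check (-3, 4): distance² to centre = 54.5 ≤ 92.5, so it lies inside.
All remaining points lie in this disk, and no smaller disk contains both endpoints, so this is the minimum enclosing circle.
The points at distance exactly r from the centre are (9, 2), (10, -4), (-8, -7) — 3 points.

3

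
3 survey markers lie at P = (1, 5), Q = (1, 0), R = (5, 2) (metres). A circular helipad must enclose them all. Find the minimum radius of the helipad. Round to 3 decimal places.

Side lengths²: PQ² = 25, PR² = 25, QR² = 20.
Since PR² = 25 < 25 + 20 = 45, the triangle is acute, so the smallest enclosing circle is the circumcircle.
Circumcentre = (2.25, 2.5), r² = 7.8125.
r = √(7.8125) ≈ 2.795.

2.795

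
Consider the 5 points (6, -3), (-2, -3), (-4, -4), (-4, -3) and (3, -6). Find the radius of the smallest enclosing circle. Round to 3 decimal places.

5.025

A smallest enclosing disk is always determined by at most three of the input points on its boundary.
The farthest pair is (6, -3)–(-4, -4) with squared distance 101. The circle on this segment as diameter has centre (1, -3.5) and r² = 101/4 = 25.25.
Check (-2, -3): distance² to centre = 9.25 ≤ 25.25, so it lies inside.
All remaining points lie in this disk, and no smaller disk contains both endpoints, so this is the minimum enclosing circle.
r = √(25.25) ≈ 5.025.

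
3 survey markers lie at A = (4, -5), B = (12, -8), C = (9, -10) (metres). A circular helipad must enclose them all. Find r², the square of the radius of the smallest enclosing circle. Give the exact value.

18.25

Side lengths²: AB² = 73, AC² = 50, BC² = 13.
Since AB² = 73 ≥ 50 + 13 = 63, the angle opposite AB is not acute, so the smallest enclosing circle has AB as diameter.
Centre = midpoint of AB = (8, -6.5), r² = 73/4 = 18.25.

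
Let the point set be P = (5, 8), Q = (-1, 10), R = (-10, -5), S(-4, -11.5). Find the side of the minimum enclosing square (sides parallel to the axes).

21.5

The bounding box has width 15 and height 21.5.
An axis-aligned square enclosing the set must have side ≥ max(width, height).
So the minimum side is max(15, 21.5) = 21.5.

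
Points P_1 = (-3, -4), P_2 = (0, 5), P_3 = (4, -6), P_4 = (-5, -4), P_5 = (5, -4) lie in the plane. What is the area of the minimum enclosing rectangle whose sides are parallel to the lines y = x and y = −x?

105

In coordinates u = x + y, v = x − y the rectangle is axis-aligned; the map (x,y)→(u,v) scales areas by 2.
u-values: -7, 5, -2, -9, 1; range = 5 − (-9) = 14.
v-values: 1, -5, 10, -1, 9; range = 10 − (-5) = 15.
Area = (14 × 15) / 2 = 105.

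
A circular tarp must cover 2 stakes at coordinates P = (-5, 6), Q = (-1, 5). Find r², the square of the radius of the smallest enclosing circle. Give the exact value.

The smallest circle enclosing two points has them as diameter endpoints.
Centre = midpoint = (-3, 5.5); r² = |PQ|²/4 = 17/4 = 4.25.

4.25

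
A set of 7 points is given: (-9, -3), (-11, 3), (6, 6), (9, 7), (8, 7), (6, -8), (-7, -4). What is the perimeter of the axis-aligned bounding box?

Width = max x − min x = 9 − (-11) = 20.
Height = max y − min y = 7 − (-8) = 15.
Perimeter = 2(20 + 15) = 70.

70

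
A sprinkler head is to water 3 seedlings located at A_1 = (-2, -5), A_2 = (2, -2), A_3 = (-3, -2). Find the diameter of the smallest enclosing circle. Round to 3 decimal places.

5.270

Side lengths²: A_1A_2² = 25, A_1A_3² = 10, A_2A_3² = 25.
Since A_2A_3² = 25 < 25 + 10 = 35, the triangle is acute, so the smallest enclosing circle is the circumcircle.
Circumcentre = (-0.5, -17/6), r² = 125/18.
Diameter = 2r = 2√(125/18) ≈ 5.270.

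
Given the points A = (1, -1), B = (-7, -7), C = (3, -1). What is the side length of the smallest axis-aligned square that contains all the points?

The bounding box has width 10 and height 6.
An axis-aligned square enclosing the set must have side ≥ max(width, height).
So the minimum side is max(10, 6) = 10.

10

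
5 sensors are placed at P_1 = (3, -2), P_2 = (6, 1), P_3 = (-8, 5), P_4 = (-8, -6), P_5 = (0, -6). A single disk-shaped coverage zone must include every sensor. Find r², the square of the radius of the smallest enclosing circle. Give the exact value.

The minimum enclosing circle is determined by three boundary points: P_2, P_3, P_4.
Their circumcentre is (-2, -0.5) with r² = 66.25.
The farthest remaining point P_5 is at distance² 34.25 ≤ 66.25.

66.25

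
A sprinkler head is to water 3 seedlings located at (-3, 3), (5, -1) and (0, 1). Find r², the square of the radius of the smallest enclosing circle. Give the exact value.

20

Call the three points A, B, C in the order given.
Side lengths²: AB² = 80, AC² = 13, BC² = 29.
Since AB² = 80 ≥ 29 + 13 = 42, the angle opposite AB is not acute, so the smallest enclosing circle has AB as diameter.
Centre = midpoint of AB = (1, 1), r² = 80/4 = 20.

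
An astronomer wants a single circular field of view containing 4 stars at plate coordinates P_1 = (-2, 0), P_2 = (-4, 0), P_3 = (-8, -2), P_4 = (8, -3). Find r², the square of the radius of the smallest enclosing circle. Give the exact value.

By Welzl's lemma the MEC is supported by two points (diametrically opposite) or three points (on a circumcircle).
The farthest pair is P_3–P_4 with squared distance 257. The circle on this segment as diameter has centre (0, -2.5) and r² = 257/4 = 64.25.
Check P_1: distance² to centre = 10.25 ≤ 64.25, so it lies inside.
All remaining points lie in this disk, and no smaller disk contains both endpoints, so this is the minimum enclosing circle.

64.25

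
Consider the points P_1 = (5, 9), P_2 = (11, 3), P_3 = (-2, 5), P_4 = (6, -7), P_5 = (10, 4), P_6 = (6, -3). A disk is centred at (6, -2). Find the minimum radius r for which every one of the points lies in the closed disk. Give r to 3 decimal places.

The required radius is the distance from (6, -2) to the farthest point.
Squared distances: 122, 50, 113, 25, 52, 1.
Maximum is 122, attained at P_1.
r = √122 ≈ 11.045.

11.045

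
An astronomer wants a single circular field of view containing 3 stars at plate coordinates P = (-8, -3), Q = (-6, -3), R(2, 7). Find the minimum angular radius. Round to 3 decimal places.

7.071

Side lengths²: PQ² = 4, PR² = 200, QR² = 164.
Since PR² = 200 ≥ 164 + 4 = 168, the angle opposite PR is not acute, so the smallest enclosing circle has PR as diameter.
Centre = midpoint of PR = (-3, 2), r² = 200/4 = 50.
r = √50 ≈ 7.071.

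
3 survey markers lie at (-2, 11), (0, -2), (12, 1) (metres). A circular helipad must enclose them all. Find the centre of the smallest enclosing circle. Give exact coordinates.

Call the three points A, B, C in the order given.
Side lengths²: AB² = 173, AC² = 296, BC² = 153.
Since AC² = 296 < 173 + 153 = 326, the triangle is acute, so the smallest enclosing circle is the circumcircle.
Circumcentre = (245/54, 289/54), r² = 108817/1458.
Centre = (245/54, 289/54).

(245/54, 289/54)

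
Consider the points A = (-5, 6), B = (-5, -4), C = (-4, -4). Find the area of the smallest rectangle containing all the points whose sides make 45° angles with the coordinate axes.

55

In coordinates u = x + y, v = x − y the rectangle is axis-aligned; the map (x,y)→(u,v) scales areas by 2.
u-values: 1, -9, -8; range = 1 − (-9) = 10.
v-values: -11, -1, 0; range = 0 − (-11) = 11.
Area = (10 × 11) / 2 = 55.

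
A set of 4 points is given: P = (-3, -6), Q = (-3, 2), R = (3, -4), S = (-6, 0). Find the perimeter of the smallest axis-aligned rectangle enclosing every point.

Width = max x − min x = 3 − (-6) = 9.
Height = max y − min y = 2 − (-6) = 8.
Perimeter = 2(9 + 8) = 34.

34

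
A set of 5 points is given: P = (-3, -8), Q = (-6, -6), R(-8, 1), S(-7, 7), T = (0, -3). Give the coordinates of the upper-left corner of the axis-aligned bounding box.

(-8, 7)

x-range [-8, 0], y-range [-8, 7].
The upper-left corner is (-8, 7).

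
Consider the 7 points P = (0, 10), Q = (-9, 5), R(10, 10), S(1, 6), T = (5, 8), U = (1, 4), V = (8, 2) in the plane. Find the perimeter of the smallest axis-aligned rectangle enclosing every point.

54

Width = max x − min x = 10 − (-9) = 19.
Height = max y − min y = 10 − 2 = 8.
Perimeter = 2(19 + 8) = 54.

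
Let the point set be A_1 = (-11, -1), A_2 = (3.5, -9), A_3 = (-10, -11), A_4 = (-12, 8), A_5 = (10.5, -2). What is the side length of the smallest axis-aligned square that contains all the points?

22.5

The bounding box has width 22.5 and height 19.
An axis-aligned square enclosing the set must have side ≥ max(width, height).
So the minimum side is max(22.5, 19) = 22.5.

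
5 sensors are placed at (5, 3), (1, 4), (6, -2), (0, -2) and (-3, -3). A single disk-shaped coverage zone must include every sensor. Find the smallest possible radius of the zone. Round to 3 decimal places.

By Welzl's lemma the MEC is supported by two points (diametrically opposite) or three points (on a circumcircle).
The minimum enclosing circle is determined by three boundary points: (5, 3), (6, -2), (-3, -3).
Their circumcentre is (29/23, -8/23) with r² = 13325/529.
The farthest remaining point (1, 4) is at distance² 10036/529 ≤ 13325/529.
r = √(13325/529) ≈ 5.019.

5.019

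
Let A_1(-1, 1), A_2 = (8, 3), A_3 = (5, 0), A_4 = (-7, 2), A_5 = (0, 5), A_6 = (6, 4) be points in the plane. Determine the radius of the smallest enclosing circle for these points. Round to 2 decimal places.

7.52

The farthest pair is A_2–A_4 with squared distance 226. The circle on this segment as diameter has centre (0.5, 2.5) and r² = 226/4 = 56.5.
Check A_1: distance² to centre = 4.5 ≤ 56.5, so it lies inside.
All remaining points lie in this disk, and no smaller disk contains both endpoints, so this is the minimum enclosing circle.
r = √(56.5) ≈ 7.52.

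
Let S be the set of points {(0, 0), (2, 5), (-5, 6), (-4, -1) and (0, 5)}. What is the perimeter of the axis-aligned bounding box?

Width = max x − min x = 2 − (-5) = 7.
Height = max y − min y = 6 − (-1) = 7.
Perimeter = 2(7 + 7) = 28.

28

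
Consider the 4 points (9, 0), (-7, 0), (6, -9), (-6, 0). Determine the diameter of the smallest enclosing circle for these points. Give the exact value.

50/3

The minimum enclosing circle is determined by three boundary points: (9, 0), (-7, 0), (6, -9).
Their circumcentre is (1, -7/3) with r² = 625/9.
The farthest remaining point (-6, 0) is at distance² 490/9 ≤ 625/9.
Diameter = 2r = 2√(625/9) = 50/3.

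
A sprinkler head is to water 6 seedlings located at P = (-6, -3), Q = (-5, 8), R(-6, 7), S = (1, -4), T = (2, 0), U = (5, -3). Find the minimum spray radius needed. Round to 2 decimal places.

By Welzl's lemma the MEC is supported by two points (diametrically opposite) or three points (on a circumcircle).
The minimum enclosing circle is determined by three boundary points: P, Q, U.
Their circumcentre is (-0.5, 45/22) with r² = 13481/242.
The farthest remaining point R is at distance² 13261/242 ≤ 13481/242.
r = √(13481/242) ≈ 7.46.

7.46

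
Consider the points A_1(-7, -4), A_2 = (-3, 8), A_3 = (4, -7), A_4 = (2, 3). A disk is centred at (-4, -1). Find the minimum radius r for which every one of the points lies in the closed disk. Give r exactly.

The required radius is the distance from (-4, -1) to the farthest point.
Squared distances: 18, 82, 100, 52.
Maximum is 100, attained at A_3.
r = √100 = 10.

10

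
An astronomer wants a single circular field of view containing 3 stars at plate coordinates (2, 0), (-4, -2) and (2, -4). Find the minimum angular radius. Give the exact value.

10/3

Call the three points A, B, C in the order given.
Side lengths²: AB² = 40, AC² = 16, BC² = 40.
Since BC² = 40 < 40 + 16 = 56, the triangle is acute, so the smallest enclosing circle is the circumcircle.
Circumcentre = (-2/3, -2), r² = 100/9.
r = √(100/9) = 10/3.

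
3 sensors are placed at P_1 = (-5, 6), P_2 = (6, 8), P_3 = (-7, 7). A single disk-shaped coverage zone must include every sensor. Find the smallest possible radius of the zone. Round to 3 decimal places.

Side lengths²: P_1P_2² = 125, P_1P_3² = 5, P_2P_3² = 170.
Since P_2P_3² = 170 ≥ 125 + 5 = 130, the angle opposite P_2P_3 is not acute, so the smallest enclosing circle has P_2P_3 as diameter.
Centre = midpoint of P_2P_3 = (-0.5, 7.5), r² = 170/4 = 42.5.
r = √(42.5) ≈ 6.519.

6.519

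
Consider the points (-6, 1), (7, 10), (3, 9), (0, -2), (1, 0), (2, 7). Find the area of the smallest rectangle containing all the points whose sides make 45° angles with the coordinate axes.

In coordinates u = x + y, v = x − y the rectangle is axis-aligned; the map (x,y)→(u,v) scales areas by 2.
u-values: -5, 17, 12, -2, 1, 9; range = 17 − (-5) = 22.
v-values: -7, -3, -6, 2, 1, -5; range = 2 − (-7) = 9.
Area = (22 × 9) / 2 = 99.

99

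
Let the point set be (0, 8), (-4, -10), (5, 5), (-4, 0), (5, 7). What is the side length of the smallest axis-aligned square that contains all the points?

18

The bounding box has width 9 and height 18.
An axis-aligned square enclosing the set must have side ≥ max(width, height).
So the minimum side is max(9, 18) = 18.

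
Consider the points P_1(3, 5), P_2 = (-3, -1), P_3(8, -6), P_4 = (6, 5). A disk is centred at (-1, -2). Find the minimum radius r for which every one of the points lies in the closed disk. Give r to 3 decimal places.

The required radius is the distance from (-1, -2) to the farthest point.
Squared distances: 65, 5, 97, 98.
Maximum is 98, attained at P_4.
r = √98 ≈ 9.899.

9.899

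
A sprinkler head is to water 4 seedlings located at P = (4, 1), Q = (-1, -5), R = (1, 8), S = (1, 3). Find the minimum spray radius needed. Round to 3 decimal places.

6.576

By Welzl's lemma the MEC is supported by two points (diametrically opposite) or three points (on a circumcircle).
The farthest pair is Q–R with squared distance 173. The circle on this segment as diameter has centre (0, 1.5) and r² = 173/4 = 43.25.
Check P: distance² to centre = 16.25 ≤ 43.25, so it lies inside.
All remaining points lie in this disk, and no smaller disk contains both endpoints, so this is the minimum enclosing circle.
r = √(43.25) ≈ 6.576.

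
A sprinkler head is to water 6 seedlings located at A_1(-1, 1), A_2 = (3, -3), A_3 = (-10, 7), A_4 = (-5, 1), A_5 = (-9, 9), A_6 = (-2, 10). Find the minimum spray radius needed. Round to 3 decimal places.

8.485

The minimum enclosing circle of a finite set is fixed by two of the points (as a diameter) or three (as a circumcircle).
The farthest pair is A_2–A_5 with squared distance 288. The circle on this segment as diameter has centre (-3, 3) and r² = 288/4 = 72.
Check A_1: distance² to centre = 8 ≤ 72, so it lies inside.
All remaining points lie in this disk, and no smaller disk contains both endpoints, so this is the minimum enclosing circle.
r = √72 ≈ 8.485.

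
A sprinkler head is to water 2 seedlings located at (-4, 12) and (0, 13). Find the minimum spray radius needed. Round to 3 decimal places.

The smallest circle enclosing two points has them as diameter endpoints.
Centre = midpoint = (-2, 12.5); r² = |(-4, 12)−(0, 13)|²/4 = 17/4 = 4.25.
r = √(4.25) ≈ 2.062.

2.062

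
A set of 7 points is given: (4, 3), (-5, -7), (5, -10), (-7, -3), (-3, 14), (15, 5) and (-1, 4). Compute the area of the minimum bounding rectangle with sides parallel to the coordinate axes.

528

x ranges over [-7, 15], width 22.
y ranges over [-10, 14], height 24.
Area = 22 × 24 = 528.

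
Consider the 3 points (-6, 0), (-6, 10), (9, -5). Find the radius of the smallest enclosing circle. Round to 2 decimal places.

10.61

Call the three points A, B, C in the order given.
Side lengths²: AB² = 100, AC² = 250, BC² = 450.
Since BC² = 450 ≥ 250 + 100 = 350, the angle opposite BC is not acute, so the smallest enclosing circle has BC as diameter.
Centre = midpoint of BC = (1.5, 2.5), r² = 450/4 = 112.5.
r = √(112.5) ≈ 10.61.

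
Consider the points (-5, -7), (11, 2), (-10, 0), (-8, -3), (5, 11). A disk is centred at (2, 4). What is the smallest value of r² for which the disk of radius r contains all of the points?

170

The required radius is the distance from (2, 4) to the farthest point.
Squared distances: 170, 85, 160, 149, 58.
Maximum is 170, attained at (-5, -7).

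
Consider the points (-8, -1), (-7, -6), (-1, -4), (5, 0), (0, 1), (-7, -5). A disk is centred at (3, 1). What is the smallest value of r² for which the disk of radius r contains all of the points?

The required radius is the distance from (3, 1) to the farthest point.
Squared distances: 125, 149, 41, 5, 9, 136.
Maximum is 149, attained at (-7, -6).

149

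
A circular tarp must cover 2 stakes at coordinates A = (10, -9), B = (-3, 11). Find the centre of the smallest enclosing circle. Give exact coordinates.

(3.5, 1)

The smallest circle enclosing two points has them as diameter endpoints.
Centre = midpoint = (3.5, 1); r² = |AB|²/4 = 569/4 = 142.25.
Centre = (3.5, 1).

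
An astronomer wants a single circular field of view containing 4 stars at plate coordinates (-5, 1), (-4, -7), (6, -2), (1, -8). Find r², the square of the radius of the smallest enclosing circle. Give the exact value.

The minimum enclosing circle is determined by three boundary points: (-5, 1), (-4, -7), (6, -2).
Their circumcentre is (-1/34, -83/34) with r² = 21125/578.
The farthest remaining point (1, -8) is at distance² 18473/578 ≤ 21125/578.

21125/578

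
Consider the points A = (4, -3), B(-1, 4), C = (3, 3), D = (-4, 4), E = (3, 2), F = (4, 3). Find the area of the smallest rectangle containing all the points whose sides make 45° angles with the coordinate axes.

52.5

In coordinates u = x + y, v = x − y the rectangle is axis-aligned; the map (x,y)→(u,v) scales areas by 2.
u-values: 1, 3, 6, 0, 5, 7; range = 7 − 0 = 7.
v-values: 7, -5, 0, -8, 1, 1; range = 7 − (-8) = 15.
Area = (7 × 15) / 2 = 52.5.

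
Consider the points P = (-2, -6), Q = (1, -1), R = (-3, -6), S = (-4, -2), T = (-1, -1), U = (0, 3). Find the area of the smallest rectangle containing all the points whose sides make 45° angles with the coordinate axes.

In coordinates u = x + y, v = x − y the rectangle is axis-aligned; the map (x,y)→(u,v) scales areas by 2.
u-values: -8, 0, -9, -6, -2, 3; range = 3 − (-9) = 12.
v-values: 4, 2, 3, -2, 0, -3; range = 4 − (-3) = 7.
Area = (12 × 7) / 2 = 42.

42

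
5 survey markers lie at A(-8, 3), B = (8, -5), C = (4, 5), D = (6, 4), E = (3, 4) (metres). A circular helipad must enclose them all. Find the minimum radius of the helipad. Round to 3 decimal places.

8.944

The minimum enclosing circle of a finite set is fixed by two of the points (as a diameter) or three (as a circumcircle).
The farthest pair is A–B with squared distance 320. The circle on this segment as diameter has centre (0, -1) and r² = 320/4 = 80.
Check C: distance² to centre = 52 ≤ 80, so it lies inside.
All remaining points lie in this disk, and no smaller disk contains both endpoints, so this is the minimum enclosing circle.
r = √80 ≈ 8.944.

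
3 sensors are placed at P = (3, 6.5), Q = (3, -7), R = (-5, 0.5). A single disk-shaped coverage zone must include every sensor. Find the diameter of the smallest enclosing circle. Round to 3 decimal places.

13.707

Side lengths²: PQ² = 182.25, PR² = 100, QR² = 120.25.
Since PQ² = 182.25 < 120.25 + 100 = 220.25, the triangle is acute, so the smallest enclosing circle is the circumcircle.
Circumcentre = (1.8125, -0.25), r² = 46.97265625.
Diameter = 2r = 2√(46.97265625) ≈ 13.707.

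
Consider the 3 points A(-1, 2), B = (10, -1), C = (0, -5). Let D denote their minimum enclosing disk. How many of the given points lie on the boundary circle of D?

3

Side lengths²: AB² = 130, AC² = 50, BC² = 116.
Since AB² = 130 < 116 + 50 = 166, the triangle is acute, so the smallest enclosing circle is the circumcircle.
Circumcentre = (153/37, -31/37), r² = 47125/1369.
The points at distance exactly r from the centre are A, B, C — 3 points.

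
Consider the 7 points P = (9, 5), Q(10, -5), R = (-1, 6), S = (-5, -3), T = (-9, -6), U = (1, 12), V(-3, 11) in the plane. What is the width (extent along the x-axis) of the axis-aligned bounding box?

19

max x = 10, min x = -9, so width = 19.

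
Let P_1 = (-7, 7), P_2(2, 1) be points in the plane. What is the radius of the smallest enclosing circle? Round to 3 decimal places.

5.408

The smallest circle enclosing two points has them as diameter endpoints.
Centre = midpoint = (-2.5, 4); r² = |P_1P_2|²/4 = 117/4 = 29.25.
r = √(29.25) ≈ 5.408.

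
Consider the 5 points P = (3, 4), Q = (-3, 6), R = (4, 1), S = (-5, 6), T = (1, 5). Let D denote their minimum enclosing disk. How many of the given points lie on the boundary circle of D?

By Welzl's lemma the MEC is supported by two points (diametrically opposite) or three points (on a circumcircle).
The farthest pair is R–S with squared distance 106. The circle on this segment as diameter has centre (-0.5, 3.5) and r² = 106/4 = 26.5.
Check P: distance² to centre = 12.5 ≤ 26.5, so it lies inside.
All remaining points lie in this disk, and no smaller disk contains both endpoints, so this is the minimum enclosing circle.
The points at distance exactly r from the centre are R, S — 2 points.

2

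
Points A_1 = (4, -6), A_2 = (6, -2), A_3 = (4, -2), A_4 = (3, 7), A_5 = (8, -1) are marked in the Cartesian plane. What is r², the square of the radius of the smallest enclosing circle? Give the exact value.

42.5

The farthest pair is A_1–A_4 with squared distance 170. The circle on this segment as diameter has centre (3.5, 0.5) and r² = 170/4 = 42.5.
Check A_2: distance² to centre = 12.5 ≤ 42.5, so it lies inside.
All remaining points lie in this disk, and no smaller disk contains both endpoints, so this is the minimum enclosing circle.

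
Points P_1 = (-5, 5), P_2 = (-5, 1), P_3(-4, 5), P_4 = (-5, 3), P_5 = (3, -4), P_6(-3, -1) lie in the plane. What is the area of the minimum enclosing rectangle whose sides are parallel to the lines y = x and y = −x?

42.5

In coordinates u = x + y, v = x − y the rectangle is axis-aligned; the map (x,y)→(u,v) scales areas by 2.
u-values: 0, -4, 1, -2, -1, -4; range = 1 − (-4) = 5.
v-values: -10, -6, -9, -8, 7, -2; range = 7 − (-10) = 17.
Area = (5 × 17) / 2 = 42.5.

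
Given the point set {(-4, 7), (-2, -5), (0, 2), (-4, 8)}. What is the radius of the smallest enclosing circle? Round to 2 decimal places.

6.58

A smallest enclosing disk is always determined by at most three of the input points on its boundary.
The farthest pair is (-2, -5)–(-4, 8) with squared distance 173. The circle on this segment as diameter has centre (-3, 1.5) and r² = 173/4 = 43.25.
Check (-4, 7): distance² to centre = 31.25 ≤ 43.25, so it lies inside.
All remaining points lie in this disk, and no smaller disk contains both endpoints, so this is the minimum enclosing circle.
r = √(43.25) ≈ 6.58.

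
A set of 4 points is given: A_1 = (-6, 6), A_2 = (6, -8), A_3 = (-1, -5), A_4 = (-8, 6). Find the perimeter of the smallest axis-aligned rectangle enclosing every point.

56

Width = max x − min x = 6 − (-8) = 14.
Height = max y − min y = 6 − (-8) = 14.
Perimeter = 2(14 + 14) = 56.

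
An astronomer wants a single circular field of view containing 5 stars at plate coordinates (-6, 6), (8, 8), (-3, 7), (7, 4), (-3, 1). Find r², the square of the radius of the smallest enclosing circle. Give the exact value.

The minimum enclosing circle of a finite set is fixed by two of the points (as a diameter) or three (as a circumcircle).
The minimum enclosing circle is determined by three boundary points: (-6, 6), (8, 8), (-3, 1).
Their circumcentre is (39/38, 259/38) with r² = 36125/722.
The farthest remaining point (7, 4) is at distance² 31489/722 ≤ 36125/722.

36125/722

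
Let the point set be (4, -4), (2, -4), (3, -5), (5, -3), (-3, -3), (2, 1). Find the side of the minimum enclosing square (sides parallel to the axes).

The bounding box has width 8 and height 6.
An axis-aligned square enclosing the set must have side ≥ max(width, height).
So the minimum side is max(8, 6) = 8.

8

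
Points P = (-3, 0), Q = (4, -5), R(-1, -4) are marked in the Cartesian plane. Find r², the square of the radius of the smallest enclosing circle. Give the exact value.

Side lengths²: PQ² = 74, PR² = 20, QR² = 26.
Since PQ² = 74 ≥ 26 + 20 = 46, the angle opposite PQ is not acute, so the smallest enclosing circle has PQ as diameter.
Centre = midpoint of PQ = (0.5, -2.5), r² = 74/4 = 18.5.

18.5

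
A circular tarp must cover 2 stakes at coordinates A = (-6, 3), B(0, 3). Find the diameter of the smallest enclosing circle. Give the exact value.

6

The smallest circle enclosing two points has them as diameter endpoints.
Centre = midpoint = (-3, 3); r² = |AB|²/4 = 36/4 = 9.
Diameter = 2r = 2√9 = 6.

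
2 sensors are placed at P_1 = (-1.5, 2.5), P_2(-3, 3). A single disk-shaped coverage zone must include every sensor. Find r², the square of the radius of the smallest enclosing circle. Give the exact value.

0.625

The smallest circle enclosing two points has them as diameter endpoints.
Centre = midpoint = (-2.25, 2.75); r² = |P_1P_2|²/4 = 2.5/4 = 0.625.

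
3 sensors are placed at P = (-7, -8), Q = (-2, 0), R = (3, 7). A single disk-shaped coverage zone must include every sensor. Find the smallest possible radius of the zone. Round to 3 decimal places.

Side lengths²: PQ² = 89, PR² = 325, QR² = 74.
Since PR² = 325 ≥ 89 + 74 = 163, the angle opposite PR is not acute, so the smallest enclosing circle has PR as diameter.
Centre = midpoint of PR = (-2, -0.5), r² = 325/4 = 81.25.
r = √(81.25) ≈ 9.014.

9.014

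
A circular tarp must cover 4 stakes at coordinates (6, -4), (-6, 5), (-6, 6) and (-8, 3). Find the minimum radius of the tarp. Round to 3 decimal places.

7.871

A smallest enclosing disk is always determined by at most three of the input points on its boundary.
The minimum enclosing circle is determined by three boundary points: (6, -4), (-6, 6), (-8, 3).
Their circumcentre is (-0.625, 0.25) with r² = 61.953125.
The farthest remaining point (-6, 5) is at distance² 51.453125 ≤ 61.953125.
r = √(61.953125) ≈ 7.871.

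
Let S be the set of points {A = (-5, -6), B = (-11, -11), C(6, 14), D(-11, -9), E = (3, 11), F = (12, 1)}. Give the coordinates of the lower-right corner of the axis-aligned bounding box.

x-range [-11, 12], y-range [-11, 14].
The lower-right corner is (12, -11).

(12, -11)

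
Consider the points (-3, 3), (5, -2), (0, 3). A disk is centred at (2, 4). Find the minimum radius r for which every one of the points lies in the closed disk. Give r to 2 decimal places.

6.71

The required radius is the distance from (2, 4) to the farthest point.
Squared distances: 26, 45, 5.
Maximum is 45, attained at (5, -2).
r = √45 ≈ 6.71.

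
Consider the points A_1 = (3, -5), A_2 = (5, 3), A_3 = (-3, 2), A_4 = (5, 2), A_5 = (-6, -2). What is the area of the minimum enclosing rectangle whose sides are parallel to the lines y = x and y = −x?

104

In coordinates u = x + y, v = x − y the rectangle is axis-aligned; the map (x,y)→(u,v) scales areas by 2.
u-values: -2, 8, -1, 7, -8; range = 8 − (-8) = 16.
v-values: 8, 2, -5, 3, -4; range = 8 − (-5) = 13.
Area = (16 × 13) / 2 = 104.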